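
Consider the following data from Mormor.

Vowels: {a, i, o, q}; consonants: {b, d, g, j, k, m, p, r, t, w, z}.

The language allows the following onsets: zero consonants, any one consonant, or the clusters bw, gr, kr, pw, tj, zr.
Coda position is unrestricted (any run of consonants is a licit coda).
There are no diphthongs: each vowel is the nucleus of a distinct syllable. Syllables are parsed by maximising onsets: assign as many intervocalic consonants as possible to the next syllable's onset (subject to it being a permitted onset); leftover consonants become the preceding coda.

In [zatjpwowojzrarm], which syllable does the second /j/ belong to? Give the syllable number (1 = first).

Nuclei (vowels): a, o, o, a → 4 syllables.
/a…o/ gap (V1→V2): /tjpw/; trying suffixes from longest down, /pw/ is the first permitted one, so coda /tj/ | onset /pw/.
/o…o/ gap (V2→V3): /w/ is a single consonant, so it becomes the next onset.
/o…a/ gap (V3→V4): /jzr/ — longest licit onset from the right is /zr/, leaving /j/ as coda.
Syllabification: zatj.pwo.woj.zrarm.
The second /j/ is in the coda of syllable 3 (/woj/).

3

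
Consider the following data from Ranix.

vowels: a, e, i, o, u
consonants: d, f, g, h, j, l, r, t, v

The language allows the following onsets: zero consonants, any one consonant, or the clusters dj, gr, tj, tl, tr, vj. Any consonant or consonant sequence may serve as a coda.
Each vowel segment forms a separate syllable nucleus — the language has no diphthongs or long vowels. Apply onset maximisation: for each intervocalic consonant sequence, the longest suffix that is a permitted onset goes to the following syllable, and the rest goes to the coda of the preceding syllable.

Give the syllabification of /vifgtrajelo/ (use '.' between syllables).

Nuclei (vowels): i, a, e, o → 4 syllables.
/i…a/ gap (V1→V2): /fgtr/ — longest licit onset from the right is /tr/, leaving /fg/ as coda.
/a…e/ gap (V2→V3): /j/ → onset of the next syllable (single consonants are always licit onsets).
/e…o/ gap (V3→V4): /l/ is a single consonant, so it becomes the next onset.

vifg.tra.je.lo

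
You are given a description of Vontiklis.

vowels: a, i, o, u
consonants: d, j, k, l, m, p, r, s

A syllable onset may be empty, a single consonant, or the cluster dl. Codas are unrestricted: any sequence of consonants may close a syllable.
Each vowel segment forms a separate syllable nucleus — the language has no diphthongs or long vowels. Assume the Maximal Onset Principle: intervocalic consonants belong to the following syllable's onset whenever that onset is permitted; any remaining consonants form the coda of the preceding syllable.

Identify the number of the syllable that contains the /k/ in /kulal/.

Vowels present: u, a; each is a nucleus, giving 2 syllables.
σ1/σ2 boundary: just /l/ — single C goes to the following onset.
So the parse is ku.lal.
The /k/ is in the onset of syllable 1 (/ku/).

1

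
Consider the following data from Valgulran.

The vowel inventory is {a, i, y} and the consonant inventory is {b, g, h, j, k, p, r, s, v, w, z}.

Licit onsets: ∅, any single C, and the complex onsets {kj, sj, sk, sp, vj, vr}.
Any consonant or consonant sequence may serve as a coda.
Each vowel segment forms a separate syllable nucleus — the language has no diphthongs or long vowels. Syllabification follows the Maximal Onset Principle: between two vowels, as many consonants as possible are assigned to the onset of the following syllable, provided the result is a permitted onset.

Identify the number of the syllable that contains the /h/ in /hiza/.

Vowels present: i, a; each is a nucleus, giving 2 syllables.
/i…a/ gap (V1→V2): just /z/ — single C goes to the following onset.
Result: hi.za.
The /h/ is in the onset of syllable 1 (/hi/).

1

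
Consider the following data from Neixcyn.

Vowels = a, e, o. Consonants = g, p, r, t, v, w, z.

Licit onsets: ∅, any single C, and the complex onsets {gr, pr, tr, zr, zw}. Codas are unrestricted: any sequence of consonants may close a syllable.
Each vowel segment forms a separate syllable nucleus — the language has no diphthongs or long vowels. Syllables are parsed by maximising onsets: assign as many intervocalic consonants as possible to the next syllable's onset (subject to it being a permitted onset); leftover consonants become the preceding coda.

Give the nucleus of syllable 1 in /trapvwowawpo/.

The vowels are a, o, a, o — 4 nuclei, so 4 syllables.
The first nucleus (vowel 1 from the left) is /a/.

a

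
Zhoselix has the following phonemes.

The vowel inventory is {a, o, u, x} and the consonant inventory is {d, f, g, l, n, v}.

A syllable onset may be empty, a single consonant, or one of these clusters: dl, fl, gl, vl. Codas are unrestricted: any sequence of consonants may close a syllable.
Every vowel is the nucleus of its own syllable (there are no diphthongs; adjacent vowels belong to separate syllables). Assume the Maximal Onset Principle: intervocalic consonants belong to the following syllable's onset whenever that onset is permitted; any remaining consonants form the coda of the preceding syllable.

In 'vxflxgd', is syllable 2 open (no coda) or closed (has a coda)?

Nuclei (vowels): x, x → 2 syllables.
/x…x/ gap (V1→V2): /fl/ is a licit onset in full, so it all attaches to the next syllable.
Syllabification: vx.flxgd.
Syllable 2 is /flxgd/ with coda /gd/, so it is closed.

closed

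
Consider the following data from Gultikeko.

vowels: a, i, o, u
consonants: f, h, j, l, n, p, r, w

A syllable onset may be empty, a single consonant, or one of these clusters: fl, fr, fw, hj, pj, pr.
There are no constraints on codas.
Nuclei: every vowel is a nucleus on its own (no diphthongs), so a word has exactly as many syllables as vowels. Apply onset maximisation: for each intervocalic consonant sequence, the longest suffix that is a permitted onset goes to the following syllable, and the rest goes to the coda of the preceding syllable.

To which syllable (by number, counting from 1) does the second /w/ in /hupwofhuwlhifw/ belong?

Nuclei (vowels): u, o, u, i → 4 syllables.
V1 /u/ – V2 /o/: /pw/ splits as /p/ + /w/ (/w/ is the longest suffix that is a licit onset).
V2 /o/ – V3 /u/: /fh/ splits as /f/ + /h/ (/h/ is the longest suffix that is a licit onset).
V3 /u/ – V4 /i/: /wlh/; trying suffixes from longest down, /h/ is the first permitted one, so coda /wl/ | onset /h/.
So the parse is hup.wof.huwl.hifw.
The second /w/ is in the coda of syllable 3 (/huwl/).

3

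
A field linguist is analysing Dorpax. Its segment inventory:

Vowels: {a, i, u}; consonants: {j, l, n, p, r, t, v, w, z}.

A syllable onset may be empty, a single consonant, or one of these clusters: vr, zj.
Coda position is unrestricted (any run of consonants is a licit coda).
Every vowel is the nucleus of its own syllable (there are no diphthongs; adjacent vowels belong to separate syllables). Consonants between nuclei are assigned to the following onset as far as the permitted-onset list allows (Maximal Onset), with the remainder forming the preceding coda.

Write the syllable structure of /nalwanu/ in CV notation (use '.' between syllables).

The vowels are a, a, u — 3 nuclei, so 3 syllables.
Between /a/ (V1) and /a/ (V2): /lw/ — longest licit onset from the right is /w/, leaving /l/ as coda.
Between /a/ (V2) and /u/ (V3): just /n/ — single C goes to the following onset.
Syllabification: nal.wa.nu.
Mapping each syllable to C/V: /nal/ → CVC, /wa/ → CV, /nu/ → CV.

CVC.CV.CV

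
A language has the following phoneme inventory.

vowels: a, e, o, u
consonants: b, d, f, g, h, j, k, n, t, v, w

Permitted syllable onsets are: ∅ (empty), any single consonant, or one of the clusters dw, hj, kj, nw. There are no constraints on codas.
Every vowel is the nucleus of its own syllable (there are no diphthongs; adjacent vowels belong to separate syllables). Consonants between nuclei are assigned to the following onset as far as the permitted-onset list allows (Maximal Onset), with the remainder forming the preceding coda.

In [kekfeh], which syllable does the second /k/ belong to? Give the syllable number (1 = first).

1

Nuclei (vowels): e, e → 2 syllables.
σ1/σ2 boundary: /kf/; trying suffixes from longest down, /f/ is the first permitted one, so coda /k/ | onset /f/.
Result: kek.feh.
The second /k/ is in the coda of syllable 1 (/kek/).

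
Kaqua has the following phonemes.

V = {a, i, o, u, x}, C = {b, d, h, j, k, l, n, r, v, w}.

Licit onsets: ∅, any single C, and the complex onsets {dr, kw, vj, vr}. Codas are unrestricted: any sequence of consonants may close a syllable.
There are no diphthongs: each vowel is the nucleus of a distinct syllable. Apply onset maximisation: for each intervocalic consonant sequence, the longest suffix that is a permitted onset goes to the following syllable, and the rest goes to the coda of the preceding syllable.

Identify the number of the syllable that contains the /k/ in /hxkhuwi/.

1

Vowels present: x, u, i; each is a nucleus, giving 3 syllables.
σ1/σ2 boundary: /kh/; trying suffixes from longest down, /h/ is the first permitted one, so coda /k/ | onset /h/.
σ2/σ3 boundary: /w/ is a single consonant, so it becomes the next onset.
So the parse is hxk.hu.wi.
The /k/ is in the coda of syllable 1 (/hxk/).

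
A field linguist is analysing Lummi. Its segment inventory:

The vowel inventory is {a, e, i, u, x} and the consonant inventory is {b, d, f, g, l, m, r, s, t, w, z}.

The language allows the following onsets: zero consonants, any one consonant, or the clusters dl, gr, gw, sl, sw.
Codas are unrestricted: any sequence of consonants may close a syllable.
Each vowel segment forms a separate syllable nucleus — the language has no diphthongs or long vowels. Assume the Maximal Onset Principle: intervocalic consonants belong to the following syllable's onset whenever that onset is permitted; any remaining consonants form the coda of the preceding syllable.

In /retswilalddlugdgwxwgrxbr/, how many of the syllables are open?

The vowels are e, i, a, u, x, x — 6 nuclei, so 6 syllables.
Between /e/ (V1) and /i/ (V2): /tsw/; trying suffixes from longest down, /sw/ is the first permitted one, so coda /t/ | onset /sw/.
Between /i/ (V2) and /a/ (V3): /l/ is a single consonant, so it becomes the next onset.
Between /a/ (V3) and /u/ (V4): /lddl/ — longest licit onset from the right is /dl/, leaving /ld/ as coda.
Between /u/ (V4) and /x/ (V5): cluster /gdgw/ — the longest permitted-onset suffix is /gw/; onset = /gw/, preceding coda = /gd/.
Between /x/ (V5) and /x/ (V6): /wgr/ — longest licit onset from the right is /gr/, leaving /w/ as coda.
Putting it together: ret.swi.lald.dlugd.gwxw.grxbr.
Classifying each syllable: /ret/ (closed), /swi/ (open), /lald/ (closed), /dlugd/ (closed), /gwxw/ (closed), /grxbr/ (closed).
Open syllables: 1.

1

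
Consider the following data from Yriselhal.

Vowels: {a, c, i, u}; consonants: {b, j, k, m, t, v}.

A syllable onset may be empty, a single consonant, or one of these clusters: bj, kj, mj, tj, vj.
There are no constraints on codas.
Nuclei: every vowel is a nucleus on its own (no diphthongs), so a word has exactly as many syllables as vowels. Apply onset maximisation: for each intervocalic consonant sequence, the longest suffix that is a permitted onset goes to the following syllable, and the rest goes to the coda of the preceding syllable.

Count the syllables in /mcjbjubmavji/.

The vowels are c, u, a, i — 4 nuclei, so 4 syllables.

4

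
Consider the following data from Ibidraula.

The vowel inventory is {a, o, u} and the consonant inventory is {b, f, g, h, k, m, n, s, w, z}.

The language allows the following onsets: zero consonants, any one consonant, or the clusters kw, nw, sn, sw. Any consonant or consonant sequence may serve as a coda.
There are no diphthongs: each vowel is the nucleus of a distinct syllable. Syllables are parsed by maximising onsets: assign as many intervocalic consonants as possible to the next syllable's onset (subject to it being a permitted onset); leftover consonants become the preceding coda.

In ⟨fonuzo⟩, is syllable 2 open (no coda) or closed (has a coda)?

open

Nuclei (vowels): o, u, o → 3 syllables.
Between /o/ (V1) and /u/ (V2): just /n/ — single C goes to the following onset.
Between /u/ (V2) and /o/ (V3): /z/ → onset of the next syllable (single consonants are always licit onsets).
Syllabification: fo.nu.zo.
Syllable 2 is /nu/; it ends in its nucleus with no coda, so it is open.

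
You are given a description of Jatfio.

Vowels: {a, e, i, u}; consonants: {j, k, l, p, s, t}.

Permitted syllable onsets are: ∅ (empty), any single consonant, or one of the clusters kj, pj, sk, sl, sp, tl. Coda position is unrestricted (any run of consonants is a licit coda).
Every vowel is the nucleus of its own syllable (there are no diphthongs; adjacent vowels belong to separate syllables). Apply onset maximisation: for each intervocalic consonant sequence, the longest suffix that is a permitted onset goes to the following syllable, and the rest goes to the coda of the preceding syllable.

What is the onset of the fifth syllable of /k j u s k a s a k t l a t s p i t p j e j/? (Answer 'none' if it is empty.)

Nuclei (vowels): u, a, a, a, i, e → 6 syllables.
σ1/σ2 boundary: /sk/ — entire cluster is a permitted onset → onset /sk/, coda ∅.
σ2/σ3 boundary: /s/ → onset of the next syllable (single consonants are always licit onsets).
σ3/σ4 boundary: /ktl/; trying suffixes from longest down, /tl/ is the first permitted one, so coda /k/ | onset /tl/.
σ4/σ5 boundary: /tsp/ splits as /t/ + /sp/ (/sp/ is the longest suffix that is a licit onset).
σ5/σ6 boundary: cluster /tpj/ — the longest permitted-onset suffix is /pj/; onset = /pj/, preceding coda = /t/.
Syllabification: kju.ska.sak.tlat.spit.pjej.
Syllable 5 is /spit/: onset /sp/, nucleus /i/, coda /t/.

sp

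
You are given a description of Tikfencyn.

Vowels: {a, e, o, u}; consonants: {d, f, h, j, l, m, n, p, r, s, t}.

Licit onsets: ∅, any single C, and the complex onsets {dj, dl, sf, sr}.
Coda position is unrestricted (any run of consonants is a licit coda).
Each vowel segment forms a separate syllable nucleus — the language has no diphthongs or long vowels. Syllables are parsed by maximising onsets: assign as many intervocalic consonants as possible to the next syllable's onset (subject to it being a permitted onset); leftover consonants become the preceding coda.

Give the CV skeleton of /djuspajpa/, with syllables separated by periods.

Vowels present: u, a, a; each is a nucleus, giving 3 syllables.
σ1/σ2 boundary: /sp/ splits as /s/ + /p/ (/p/ is the longest suffix that is a licit onset).
σ2/σ3 boundary: cluster /jp/ — the longest permitted-onset suffix is /p/; onset = /p/, preceding coda = /j/.
Result: djus.paj.pa.
Mapping each syllable to C/V: /djus/ → CCVC, /paj/ → CVC, /pa/ → CV.

CCVC.CVC.CV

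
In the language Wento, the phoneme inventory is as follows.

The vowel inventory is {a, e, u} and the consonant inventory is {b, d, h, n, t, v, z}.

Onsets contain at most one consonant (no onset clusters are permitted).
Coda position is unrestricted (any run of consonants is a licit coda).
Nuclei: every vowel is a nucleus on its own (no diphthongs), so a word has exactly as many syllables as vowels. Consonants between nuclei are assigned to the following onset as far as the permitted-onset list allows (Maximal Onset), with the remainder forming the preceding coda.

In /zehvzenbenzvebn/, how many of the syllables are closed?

4

The vowels are e, e, e, e — 4 nuclei, so 4 syllables.
V1 /e/ – V2 /e/: cluster /hvz/ — the longest permitted-onset suffix is /z/; onset = /z/, preceding coda = /hv/.
V2 /e/ – V3 /e/: /nb/; trying suffixes from longest down, /b/ is the first permitted one, so coda /n/ | onset /b/.
V3 /e/ – V4 /e/: cluster /nzv/ — the longest permitted-onset suffix is /v/; onset = /v/, preceding coda = /nz/.
So the parse is zehv.zen.benz.vebn.
Classifying each syllable: /zehv/ (closed), /zen/ (closed), /benz/ (closed), /vebn/ (closed).
Closed syllables: 4.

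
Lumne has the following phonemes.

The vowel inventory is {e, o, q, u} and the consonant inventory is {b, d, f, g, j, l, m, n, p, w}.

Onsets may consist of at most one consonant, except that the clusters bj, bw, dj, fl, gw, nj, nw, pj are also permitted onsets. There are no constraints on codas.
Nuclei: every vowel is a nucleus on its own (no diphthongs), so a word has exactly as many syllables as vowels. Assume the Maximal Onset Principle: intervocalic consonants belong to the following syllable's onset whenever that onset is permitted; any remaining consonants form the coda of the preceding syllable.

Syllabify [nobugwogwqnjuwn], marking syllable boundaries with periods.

Nuclei (vowels): o, u, o, q, u → 5 syllables.
Between /o/ (V1) and /u/ (V2): /b/ is a single consonant, so it becomes the next onset.
Between /u/ (V2) and /o/ (V3): cluster /gw/ — /gw/ is itself a permitted onset, so the whole cluster goes right; preceding coda = ∅.
Between /o/ (V3) and /q/ (V4): /gw/ — entire cluster is a permitted onset → onset /gw/, coda ∅.
Between /q/ (V4) and /u/ (V5): /nj/ — entire cluster is a permitted onset → onset /nj/, coda ∅.

no.bu.gwo.gwq.njuwn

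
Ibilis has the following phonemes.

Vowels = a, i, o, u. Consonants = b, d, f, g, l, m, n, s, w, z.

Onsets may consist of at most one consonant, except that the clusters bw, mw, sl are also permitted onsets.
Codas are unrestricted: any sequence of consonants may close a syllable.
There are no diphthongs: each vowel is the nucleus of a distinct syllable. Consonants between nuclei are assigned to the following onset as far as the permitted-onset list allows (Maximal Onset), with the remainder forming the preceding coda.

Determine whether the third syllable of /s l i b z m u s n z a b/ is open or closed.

closed

Vowels present: i, u, a; each is a nucleus, giving 3 syllables.
V1 /i/ – V2 /u/: /bzm/; trying suffixes from longest down, /m/ is the first permitted one, so coda /bz/ | onset /m/.
V2 /u/ – V3 /a/: cluster /snz/ — the longest permitted-onset suffix is /z/; onset = /z/, preceding coda = /sn/.
Result: slibz.musn.zab.
Syllable 3 is /zab/ with coda /b/, so it is closed.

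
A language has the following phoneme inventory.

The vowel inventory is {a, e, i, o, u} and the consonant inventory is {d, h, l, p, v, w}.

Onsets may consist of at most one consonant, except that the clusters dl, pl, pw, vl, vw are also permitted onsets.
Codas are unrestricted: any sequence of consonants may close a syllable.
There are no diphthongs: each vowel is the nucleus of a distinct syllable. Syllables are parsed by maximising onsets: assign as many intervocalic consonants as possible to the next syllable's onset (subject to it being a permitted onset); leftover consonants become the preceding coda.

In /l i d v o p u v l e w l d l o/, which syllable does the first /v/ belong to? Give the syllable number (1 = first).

2

Vowels present: i, o, u, e, o; each is a nucleus, giving 5 syllables.
V1 /i/ – V2 /o/: /dv/ splits as /d/ + /v/ (/v/ is the longest suffix that is a licit onset).
V2 /o/ – V3 /u/: /p/ is a single consonant, so it becomes the next onset.
V3 /u/ – V4 /e/: /vl/ is a licit onset in full, so it all attaches to the next syllable.
V4 /e/ – V5 /o/: /wldl/ — longest licit onset from the right is /dl/, leaving /wl/ as coda.
Result: lid.vo.pu.vlewl.dlo.
The first /v/ is in the onset of syllable 2 (/vo/).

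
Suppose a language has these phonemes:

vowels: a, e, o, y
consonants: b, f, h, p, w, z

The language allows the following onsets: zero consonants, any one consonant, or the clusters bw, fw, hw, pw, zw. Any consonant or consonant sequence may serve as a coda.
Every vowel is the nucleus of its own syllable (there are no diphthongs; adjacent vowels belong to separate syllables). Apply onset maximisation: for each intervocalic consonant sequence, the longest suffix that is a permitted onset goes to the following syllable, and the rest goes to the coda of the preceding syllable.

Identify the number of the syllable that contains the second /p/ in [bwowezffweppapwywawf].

4

The vowels are o, e, e, a, y, a — 6 nuclei, so 6 syllables.
/o…e/ gap (V1→V2): just /w/ — single C goes to the following onset.
/e…e/ gap (V2→V3): cluster /zffw/ — the longest permitted-onset suffix is /fw/; onset = /fw/, preceding coda = /zf/.
/e…a/ gap (V3→V4): /pp/ splits as /p/ + /p/ (/p/ is the longest suffix that is a licit onset).
/a…y/ gap (V4→V5): /pw/ is a licit onset in full, so it all attaches to the next syllable.
/y…a/ gap (V5→V6): just /w/ — single C goes to the following onset.
Result: bwo.wezf.fwep.pa.pwy.wawf.
The second /p/ is in the onset of syllable 4 (/pa/).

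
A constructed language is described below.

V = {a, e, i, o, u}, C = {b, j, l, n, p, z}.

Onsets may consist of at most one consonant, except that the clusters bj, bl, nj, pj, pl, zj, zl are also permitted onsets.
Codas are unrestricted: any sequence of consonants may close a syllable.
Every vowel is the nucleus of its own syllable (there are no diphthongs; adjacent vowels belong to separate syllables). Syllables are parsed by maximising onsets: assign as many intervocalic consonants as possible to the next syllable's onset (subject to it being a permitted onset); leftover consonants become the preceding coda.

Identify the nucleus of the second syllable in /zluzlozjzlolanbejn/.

o

Nuclei (vowels): u, o, o, a, e → 5 syllables.
The second nucleus (vowel 2 from the left) is /o/.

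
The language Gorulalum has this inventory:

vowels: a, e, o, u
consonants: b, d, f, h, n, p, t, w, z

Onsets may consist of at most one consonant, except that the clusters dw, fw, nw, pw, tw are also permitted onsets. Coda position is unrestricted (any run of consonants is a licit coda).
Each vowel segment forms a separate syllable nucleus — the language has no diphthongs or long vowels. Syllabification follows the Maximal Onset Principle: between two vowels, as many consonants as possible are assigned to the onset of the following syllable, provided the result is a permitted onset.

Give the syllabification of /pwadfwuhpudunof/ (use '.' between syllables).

pwad.fwuh.pu.du.nof

Vowels present: a, u, u, u, o; each is a nucleus, giving 5 syllables.
σ1/σ2 boundary: cluster /dfw/ — the longest permitted-onset suffix is /fw/; onset = /fw/, preceding coda = /d/.
σ2/σ3 boundary: /hp/ splits as /h/ + /p/ (/p/ is the longest suffix that is a licit onset).
σ3/σ4 boundary: /d/ → onset of the next syllable (single consonants are always licit onsets).
σ4/σ5 boundary: just /n/ — single C goes to the following onset.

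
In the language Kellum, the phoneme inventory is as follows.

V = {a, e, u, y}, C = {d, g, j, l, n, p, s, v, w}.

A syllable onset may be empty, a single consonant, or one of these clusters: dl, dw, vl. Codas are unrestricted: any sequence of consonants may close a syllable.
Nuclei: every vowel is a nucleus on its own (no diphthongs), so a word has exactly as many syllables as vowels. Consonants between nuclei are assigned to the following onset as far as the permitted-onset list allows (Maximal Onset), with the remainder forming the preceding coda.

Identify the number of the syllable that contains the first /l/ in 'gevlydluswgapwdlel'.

2

Vowels present: e, y, u, a, e; each is a nucleus, giving 5 syllables.
/e…y/ gap (V1→V2): /vl/ is a licit onset in full, so it all attaches to the next syllable.
/y…u/ gap (V2→V3): cluster /dl/ — /dl/ is itself a permitted onset, so the whole cluster goes right; preceding coda = ∅.
/u…a/ gap (V3→V4): /swg/ splits as /sw/ + /g/ (/g/ is the longest suffix that is a licit onset).
/a…e/ gap (V4→V5): cluster /pwdl/ — the longest permitted-onset suffix is /dl/; onset = /dl/, preceding coda = /pw/.
Result: ge.vly.dlusw.gapw.dlel.
The first /l/ is in the onset of syllable 2 (/vly/).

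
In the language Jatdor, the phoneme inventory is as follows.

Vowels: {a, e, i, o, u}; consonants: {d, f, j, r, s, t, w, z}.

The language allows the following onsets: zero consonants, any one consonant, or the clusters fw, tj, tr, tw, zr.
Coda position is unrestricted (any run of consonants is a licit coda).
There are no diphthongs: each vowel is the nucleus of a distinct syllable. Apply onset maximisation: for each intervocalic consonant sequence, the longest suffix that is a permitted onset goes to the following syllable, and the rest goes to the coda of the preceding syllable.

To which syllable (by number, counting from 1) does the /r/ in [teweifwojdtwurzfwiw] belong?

5

Vowels present: e, e, i, o, u, i; each is a nucleus, giving 6 syllables.
Between /e/ (V1) and /e/ (V2): just /w/ — single C goes to the following onset.
Between /e/ (V2) and /i/ (V3): nothing intervenes; syllable break is V.V.
Between /i/ (V3) and /o/ (V4): /fw/ is a licit onset in full, so it all attaches to the next syllable.
Between /o/ (V4) and /u/ (V5): /jdtw/ — longest licit onset from the right is /tw/, leaving /jd/ as coda.
Between /u/ (V5) and /i/ (V6): cluster /rzfw/ — the longest permitted-onset suffix is /fw/; onset = /fw/, preceding coda = /rz/.
Putting it together: te.we.i.fwojd.twurz.fwiw.
The /r/ is in the coda of syllable 5 (/twurz/).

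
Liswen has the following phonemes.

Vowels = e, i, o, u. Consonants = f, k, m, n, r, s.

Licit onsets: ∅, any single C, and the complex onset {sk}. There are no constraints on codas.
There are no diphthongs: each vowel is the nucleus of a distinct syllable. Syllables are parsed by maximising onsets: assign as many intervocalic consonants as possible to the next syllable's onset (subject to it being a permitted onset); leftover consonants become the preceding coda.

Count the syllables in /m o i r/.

Nuclei (vowels): o, i → 2 syllables.

2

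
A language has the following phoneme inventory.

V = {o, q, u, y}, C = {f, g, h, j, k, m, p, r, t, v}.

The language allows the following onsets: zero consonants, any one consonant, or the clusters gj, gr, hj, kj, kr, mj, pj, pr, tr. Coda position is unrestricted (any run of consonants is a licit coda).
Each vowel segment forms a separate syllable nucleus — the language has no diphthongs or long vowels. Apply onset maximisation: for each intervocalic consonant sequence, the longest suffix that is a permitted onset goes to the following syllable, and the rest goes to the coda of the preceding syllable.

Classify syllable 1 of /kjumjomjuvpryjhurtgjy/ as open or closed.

open

Vowels present: u, o, u, y, u, y; each is a nucleus, giving 6 syllables.
V1 /u/ – V2 /o/: cluster /mj/ — /mj/ is itself a permitted onset, so the whole cluster goes right; preceding coda = ∅.
V2 /o/ – V3 /u/: /mj/ — entire cluster is a permitted onset → onset /mj/, coda ∅.
V3 /u/ – V4 /y/: /vpr/; trying suffixes from longest down, /pr/ is the first permitted one, so coda /v/ | onset /pr/.
V4 /y/ – V5 /u/: /jh/ splits as /j/ + /h/ (/h/ is the longest suffix that is a licit onset).
V5 /u/ – V6 /y/: cluster /rtgj/ — the longest permitted-onset suffix is /gj/; onset = /gj/, preceding coda = /rt/.
Putting it together: kju.mjo.mjuv.pryj.hurt.gjy.
Syllable 1 is /kju/; it ends in its nucleus with no coda, so it is open.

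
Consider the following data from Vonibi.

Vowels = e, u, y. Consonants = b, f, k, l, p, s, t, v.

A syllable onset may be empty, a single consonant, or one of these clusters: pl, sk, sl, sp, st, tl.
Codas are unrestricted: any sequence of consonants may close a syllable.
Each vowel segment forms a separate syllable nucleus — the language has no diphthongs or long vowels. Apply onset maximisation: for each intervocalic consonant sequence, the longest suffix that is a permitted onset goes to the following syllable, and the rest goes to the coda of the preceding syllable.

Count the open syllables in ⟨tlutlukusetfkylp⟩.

Nuclei (vowels): u, u, u, e, y → 5 syllables.
V1 /u/ – V2 /u/: cluster /tl/ — /tl/ is itself a permitted onset, so the whole cluster goes right; preceding coda = ∅.
V2 /u/ – V3 /u/: /k/ is a single consonant, so it becomes the next onset.
V3 /u/ – V4 /e/: /s/ → onset of the next syllable (single consonants are always licit onsets).
V4 /e/ – V5 /y/: /tfk/ — longest licit onset from the right is /k/, leaving /tf/ as coda.
Result: tlu.tlu.ku.setf.kylp.
Classifying each syllable: /tlu/ (open), /tlu/ (open), /ku/ (open), /setf/ (closed), /kylp/ (closed).
Open syllables: 3.

3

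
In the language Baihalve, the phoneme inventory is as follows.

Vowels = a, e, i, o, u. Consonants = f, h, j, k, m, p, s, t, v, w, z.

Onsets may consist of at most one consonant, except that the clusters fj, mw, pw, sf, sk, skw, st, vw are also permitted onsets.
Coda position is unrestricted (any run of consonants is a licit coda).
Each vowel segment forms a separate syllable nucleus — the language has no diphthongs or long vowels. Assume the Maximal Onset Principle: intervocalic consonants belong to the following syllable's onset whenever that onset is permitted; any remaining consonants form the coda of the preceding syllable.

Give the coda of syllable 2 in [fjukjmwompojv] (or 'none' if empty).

m

The vowels are u, o, o — 3 nuclei, so 3 syllables.
σ1/σ2 boundary: /kjmw/ splits as /kj/ + /mw/ (/mw/ is the longest suffix that is a licit onset).
σ2/σ3 boundary: cluster /mp/ — the longest permitted-onset suffix is /p/; onset = /p/, preceding coda = /m/.
So the parse is fjukj.mwom.pojv.
Syllable 2 is /mwom/: onset /mw/, nucleus /o/, coda /m/.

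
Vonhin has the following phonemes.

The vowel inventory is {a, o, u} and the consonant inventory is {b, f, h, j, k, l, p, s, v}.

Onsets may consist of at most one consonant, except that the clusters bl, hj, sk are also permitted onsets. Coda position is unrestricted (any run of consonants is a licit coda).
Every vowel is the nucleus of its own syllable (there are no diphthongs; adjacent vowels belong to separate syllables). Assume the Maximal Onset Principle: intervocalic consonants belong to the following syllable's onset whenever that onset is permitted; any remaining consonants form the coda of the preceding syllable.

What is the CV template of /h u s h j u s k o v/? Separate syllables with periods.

Vowels present: u, u, o; each is a nucleus, giving 3 syllables.
σ1/σ2 boundary: /shj/ — longest licit onset from the right is /hj/, leaving /s/ as coda.
σ2/σ3 boundary: /sk/ — entire cluster is a permitted onset → onset /sk/, coda ∅.
Result: hus.hju.skov.
Mapping each syllable to C/V: /hus/ → CVC, /hju/ → CCV, /skov/ → CCVC.

CVC.CCV.CCVC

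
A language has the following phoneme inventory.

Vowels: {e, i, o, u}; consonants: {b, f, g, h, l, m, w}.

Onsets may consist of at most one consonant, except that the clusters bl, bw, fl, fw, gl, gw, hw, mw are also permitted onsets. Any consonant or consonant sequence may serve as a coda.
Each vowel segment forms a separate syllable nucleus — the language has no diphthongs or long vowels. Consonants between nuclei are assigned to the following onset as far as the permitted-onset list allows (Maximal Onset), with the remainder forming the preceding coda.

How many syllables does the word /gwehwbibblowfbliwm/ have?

Vowels present: e, i, o, i; each is a nucleus, giving 4 syllables.

4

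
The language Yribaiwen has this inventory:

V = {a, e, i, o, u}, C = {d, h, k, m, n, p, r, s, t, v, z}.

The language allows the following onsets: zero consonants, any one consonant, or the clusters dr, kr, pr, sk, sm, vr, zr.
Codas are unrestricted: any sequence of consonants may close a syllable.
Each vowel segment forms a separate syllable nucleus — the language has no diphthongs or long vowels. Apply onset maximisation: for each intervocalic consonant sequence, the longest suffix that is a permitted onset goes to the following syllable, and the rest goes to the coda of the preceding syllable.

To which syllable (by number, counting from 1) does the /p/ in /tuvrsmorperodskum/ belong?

Vowels present: u, o, e, o, u; each is a nucleus, giving 5 syllables.
Between /u/ (V1) and /o/ (V2): /vrsm/ splits as /vr/ + /sm/ (/sm/ is the longest suffix that is a licit onset).
Between /o/ (V2) and /e/ (V3): cluster /rp/ — the longest permitted-onset suffix is /p/; onset = /p/, preceding coda = /r/.
Between /e/ (V3) and /o/ (V4): /r/ is a single consonant, so it becomes the next onset.
Between /o/ (V4) and /u/ (V5): /dsk/ — longest licit onset from the right is /sk/, leaving /d/ as coda.
Result: tuvr.smor.pe.rod.skum.
The /p/ is in the onset of syllable 3 (/pe/).

3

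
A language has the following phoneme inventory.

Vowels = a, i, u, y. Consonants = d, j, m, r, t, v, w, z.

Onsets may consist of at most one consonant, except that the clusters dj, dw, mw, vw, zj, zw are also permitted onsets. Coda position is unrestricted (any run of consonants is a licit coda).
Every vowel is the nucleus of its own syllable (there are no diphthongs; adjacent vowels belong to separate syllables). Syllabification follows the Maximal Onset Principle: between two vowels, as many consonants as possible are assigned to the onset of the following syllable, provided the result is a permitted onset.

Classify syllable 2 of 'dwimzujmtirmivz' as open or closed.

Nuclei (vowels): i, u, i, i → 4 syllables.
σ1/σ2 boundary: /mz/; trying suffixes from longest down, /z/ is the first permitted one, so coda /m/ | onset /z/.
σ2/σ3 boundary: /jmt/ — longest licit onset from the right is /t/, leaving /jm/ as coda.
σ3/σ4 boundary: /rm/ — longest licit onset from the right is /m/, leaving /r/ as coda.
So the parse is dwim.zujm.tir.mivz.
Syllable 2 is /zujm/ with coda /jm/, so it is closed.

closed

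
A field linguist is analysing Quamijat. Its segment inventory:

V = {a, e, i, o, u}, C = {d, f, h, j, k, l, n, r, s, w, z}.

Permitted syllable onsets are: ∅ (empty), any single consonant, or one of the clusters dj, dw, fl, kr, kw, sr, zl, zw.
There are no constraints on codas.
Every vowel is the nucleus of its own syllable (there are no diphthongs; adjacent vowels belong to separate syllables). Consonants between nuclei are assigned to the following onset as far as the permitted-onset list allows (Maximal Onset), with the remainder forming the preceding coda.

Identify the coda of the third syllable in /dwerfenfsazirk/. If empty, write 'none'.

none

Vowels present: e, e, a, i; each is a nucleus, giving 4 syllables.
Between /e/ (V1) and /e/ (V2): /rf/; trying suffixes from longest down, /f/ is the first permitted one, so coda /r/ | onset /f/.
Between /e/ (V2) and /a/ (V3): /nfs/ — longest licit onset from the right is /s/, leaving /nf/ as coda.
Between /a/ (V3) and /i/ (V4): /z/ is a single consonant, so it becomes the next onset.
Putting it together: dwer.fenf.sa.zirk.
Syllable 3 is /sa/: onset /s/, nucleus /a/, coda ∅.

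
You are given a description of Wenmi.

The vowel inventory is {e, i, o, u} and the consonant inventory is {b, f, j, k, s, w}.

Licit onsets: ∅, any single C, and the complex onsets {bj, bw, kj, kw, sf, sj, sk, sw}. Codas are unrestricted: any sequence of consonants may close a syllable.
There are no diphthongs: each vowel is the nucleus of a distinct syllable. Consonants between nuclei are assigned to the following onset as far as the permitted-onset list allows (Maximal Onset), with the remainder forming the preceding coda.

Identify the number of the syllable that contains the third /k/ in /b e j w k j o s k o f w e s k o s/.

The vowels are e, o, o, e, o — 5 nuclei, so 5 syllables.
V1 /e/ – V2 /o/: cluster /jwkj/ — the longest permitted-onset suffix is /kj/; onset = /kj/, preceding coda = /jw/.
V2 /o/ – V3 /o/: /sk/ is a licit onset in full, so it all attaches to the next syllable.
V3 /o/ – V4 /e/: /fw/; trying suffixes from longest down, /w/ is the first permitted one, so coda /f/ | onset /w/.
V4 /e/ – V5 /o/: /sk/ is a licit onset in full, so it all attaches to the next syllable.
Putting it together: bejw.kjo.skof.we.skos.
The third /k/ is in the onset of syllable 5 (/skos/).

5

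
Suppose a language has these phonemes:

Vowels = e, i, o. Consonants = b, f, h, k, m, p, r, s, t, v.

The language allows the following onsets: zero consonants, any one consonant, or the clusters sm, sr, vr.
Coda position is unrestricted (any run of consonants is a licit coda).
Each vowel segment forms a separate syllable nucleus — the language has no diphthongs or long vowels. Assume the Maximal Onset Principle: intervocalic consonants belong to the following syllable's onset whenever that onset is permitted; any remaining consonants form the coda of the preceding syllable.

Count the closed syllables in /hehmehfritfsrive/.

Nuclei (vowels): e, e, i, i, e → 5 syllables.
Between /e/ (V1) and /e/ (V2): /hm/ — longest licit onset from the right is /m/, leaving /h/ as coda.
Between /e/ (V2) and /i/ (V3): /hfr/; trying suffixes from longest down, /r/ is the first permitted one, so coda /hf/ | onset /r/.
Between /i/ (V3) and /i/ (V4): /tfsr/ splits as /tf/ + /sr/ (/sr/ is the longest suffix that is a licit onset).
Between /i/ (V4) and /e/ (V5): /v/ is a single consonant, so it becomes the next onset.
Syllabification: heh.mehf.ritf.sri.ve.
Classifying each syllable: /heh/ (closed), /mehf/ (closed), /ritf/ (closed), /sri/ (open), /ve/ (open).
Closed syllables: 3.

3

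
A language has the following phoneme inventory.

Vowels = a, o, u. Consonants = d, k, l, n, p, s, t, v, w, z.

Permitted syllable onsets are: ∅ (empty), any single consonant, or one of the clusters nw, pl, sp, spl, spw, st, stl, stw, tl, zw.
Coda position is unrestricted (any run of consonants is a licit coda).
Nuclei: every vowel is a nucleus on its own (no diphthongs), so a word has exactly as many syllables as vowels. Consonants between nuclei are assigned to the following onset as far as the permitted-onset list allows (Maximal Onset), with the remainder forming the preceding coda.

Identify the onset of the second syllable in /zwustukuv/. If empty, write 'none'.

st

Nuclei (vowels): u, u, u → 3 syllables.
σ1/σ2 boundary: cluster /st/ — /st/ is itself a permitted onset, so the whole cluster goes right; preceding coda = ∅.
σ2/σ3 boundary: /k/ is a single consonant, so it becomes the next onset.
Putting it together: zwu.stu.kuv.
Syllable 2 is /stu/: onset /st/, nucleus /u/, coda ∅.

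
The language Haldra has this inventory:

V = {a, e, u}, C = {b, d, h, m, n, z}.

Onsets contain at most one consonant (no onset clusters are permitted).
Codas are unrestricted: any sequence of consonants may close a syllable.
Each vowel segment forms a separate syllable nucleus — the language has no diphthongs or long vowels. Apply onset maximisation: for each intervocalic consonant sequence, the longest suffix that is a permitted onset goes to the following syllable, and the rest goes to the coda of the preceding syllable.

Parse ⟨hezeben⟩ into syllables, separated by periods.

Vowels present: e, e, e; each is a nucleus, giving 3 syllables.
V1 /e/ – V2 /e/: /z/ → onset of the next syllable (single consonants are always licit onsets).
V2 /e/ – V3 /e/: /b/ is a single consonant, so it becomes the next onset.

he.ze.ben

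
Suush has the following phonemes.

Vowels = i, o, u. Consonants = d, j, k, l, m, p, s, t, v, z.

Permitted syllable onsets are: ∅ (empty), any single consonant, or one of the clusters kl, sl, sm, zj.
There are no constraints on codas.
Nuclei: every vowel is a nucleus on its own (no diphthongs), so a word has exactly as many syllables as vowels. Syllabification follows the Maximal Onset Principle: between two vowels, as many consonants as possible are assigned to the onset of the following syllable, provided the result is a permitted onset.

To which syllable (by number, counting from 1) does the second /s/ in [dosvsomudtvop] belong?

The vowels are o, o, u, o — 4 nuclei, so 4 syllables.
/o…o/ gap (V1→V2): cluster /svs/ — the longest permitted-onset suffix is /s/; onset = /s/, preceding coda = /sv/.
/o…u/ gap (V2→V3): just /m/ — single C goes to the following onset.
/u…o/ gap (V3→V4): cluster /dtv/ — the longest permitted-onset suffix is /v/; onset = /v/, preceding coda = /dt/.
Result: dosv.so.mudt.vop.
The second /s/ is in the onset of syllable 2 (/so/).

2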